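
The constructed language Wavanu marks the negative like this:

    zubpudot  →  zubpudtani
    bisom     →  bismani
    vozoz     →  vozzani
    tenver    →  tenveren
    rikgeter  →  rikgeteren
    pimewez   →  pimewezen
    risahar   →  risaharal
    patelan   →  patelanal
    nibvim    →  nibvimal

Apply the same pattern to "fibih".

fibihal

vozoz and pimewez both end in -z yet inflect differently (vozzani, pimewezen), so the final letter is not what conditions the rule; the last vowel is.
"fibih" has last vowel 'i'. The one such stem in the data (nibvim → nibvimal) adds -al, so the same rule applies.
The other patterns: stems whose last vowel is 'o' delete the last vowel and add -ani; stems whose last vowel is 'e' add -en.
So fibih → fibihal.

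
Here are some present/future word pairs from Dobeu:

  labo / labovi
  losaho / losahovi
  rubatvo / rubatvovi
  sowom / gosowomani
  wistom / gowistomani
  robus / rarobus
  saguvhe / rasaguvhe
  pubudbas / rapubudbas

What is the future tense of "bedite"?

rabedite

"bedite" ends in -e. The one such stem in the data (saguvhe → rasaguvhe) adds the prefix ra-, so the same rule applies.
The other patterns: stems ending in -o drop the final letter and add -ovi; stems ending in -m add go- … -ani around the stem.
So bedite → rabedite.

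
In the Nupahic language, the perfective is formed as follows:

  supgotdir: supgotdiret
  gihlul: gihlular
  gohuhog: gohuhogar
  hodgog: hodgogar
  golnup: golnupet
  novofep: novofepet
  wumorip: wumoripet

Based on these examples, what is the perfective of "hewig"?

hewigar

gihlul and golnup both have last vowel 'u' yet inflect differently (gihlular, golnupet), so the last vowel is not what conditions the rule; the final letter is.
"hewig" ends in -g. The stems ending in -g (hodgog → hodgogar, gohuhog → gohuhogar) add -ar.
The other pattern: stems ending in -p or -r add -et.
So hewig → hewigar.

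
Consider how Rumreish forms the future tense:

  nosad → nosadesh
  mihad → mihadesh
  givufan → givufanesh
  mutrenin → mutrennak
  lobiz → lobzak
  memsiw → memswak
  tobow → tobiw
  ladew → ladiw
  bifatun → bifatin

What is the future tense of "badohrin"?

badohrnak

givufan and mutrenin both end in -n yet inflect differently (givufanesh, mutrennak), so the final letter is not what conditions the rule; the last vowel is.
"badohrin" has last vowel 'i'. The stems whose last vowel is 'i' (mutrenin → mutrennak, lobiz → lobzak, memsiw → memswak) delete the last vowel and add -ak.
The other patterns: stems whose last vowel is 'a' add -esh; stems whose last vowel is 'e', 'o' or 'u' change the last vowel to 'i'.
So badohrin → badohrnak.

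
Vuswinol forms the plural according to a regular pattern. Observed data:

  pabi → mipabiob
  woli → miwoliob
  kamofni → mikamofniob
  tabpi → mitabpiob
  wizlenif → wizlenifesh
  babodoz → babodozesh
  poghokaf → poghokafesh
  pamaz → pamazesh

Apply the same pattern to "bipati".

pabi and wizlenif both have last vowel 'i' yet inflect differently (mipabiob, wizlenifesh), so the last vowel is not what conditions the rule; the final letter is.
"bipati" ends in -i. The stems ending in -i (pabi → mipabiob, woli → miwoliob, kamofni → mikamofniob) add mi- … -ob around the stem.
The other pattern: stems ending in -f or -z add -esh.
So bipati → mibipatiob.

mibipatiob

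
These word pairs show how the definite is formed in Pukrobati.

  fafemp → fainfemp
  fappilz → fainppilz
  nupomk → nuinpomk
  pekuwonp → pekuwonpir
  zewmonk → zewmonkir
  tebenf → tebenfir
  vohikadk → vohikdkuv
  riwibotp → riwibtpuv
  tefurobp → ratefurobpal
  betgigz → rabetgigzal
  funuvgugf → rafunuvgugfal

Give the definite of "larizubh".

ralarizubhal

fafemp and pekuwonp both end in -p yet inflect differently (fainfemp, pekuwonpir), so the final letter is not what conditions the rule; the second-to-last letter is.
"larizubh" has second-to-last letter 'b'. The one such stem in the data (tefurobp → ratefurobpal) adds ra- … -al around the stem, so the same rule applies.
The other patterns: stems whose second-to-last letter is 'l' or 'm' insert -in- after the first vowel; stems whose second-to-last letter is 'n' add -ir; stems whose second-to-last letter is 'd' or 't' delete the last vowel and add -uv.
So larizubh → ralarizubhal.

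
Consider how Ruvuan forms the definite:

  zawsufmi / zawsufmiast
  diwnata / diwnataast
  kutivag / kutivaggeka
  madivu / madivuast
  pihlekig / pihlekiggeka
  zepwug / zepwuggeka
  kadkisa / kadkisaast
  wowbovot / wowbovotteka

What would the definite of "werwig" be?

diwnata and kutivag both have last vowel 'a' yet inflect differently (diwnataast, kutivaggeka), so the last vowel is not what conditions the rule; whether the stem ends in a vowel or a consonant is.
"werwig" ends in a consonant. The stems ending in a consonant (kutivag → kutivaggeka, zepwug → zepwuggeka, wowbovot → wowbovotteka) double the final consonant and add -eka.
The other pattern: stems ending in a vowel add -ast.
So werwig → werwiggeka.

werwiggeka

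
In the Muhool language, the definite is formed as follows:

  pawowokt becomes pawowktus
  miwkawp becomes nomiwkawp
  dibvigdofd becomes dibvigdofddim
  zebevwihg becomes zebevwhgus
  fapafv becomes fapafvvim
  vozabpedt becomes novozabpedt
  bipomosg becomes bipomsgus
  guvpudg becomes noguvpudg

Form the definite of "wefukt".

guvpudg and zebevwihg both end in -g yet inflect differently (noguvpudg, zebevwhgus), so the final letter is not what conditions the rule; the second-to-last letter is.
"wefukt" has second-to-last letter 'k'. The one such stem in the data (pawowokt → pawowktus) deletes the last vowel and adds -us (as do zebevwihg, bipomosg), so the same rule applies.
The other patterns: stems whose second-to-last letter is 'd' or 'w' add the prefix no-; stems whose second-to-last letter is 'f' double the final consonant and add -im.
So wefukt → wefktus.

wefktus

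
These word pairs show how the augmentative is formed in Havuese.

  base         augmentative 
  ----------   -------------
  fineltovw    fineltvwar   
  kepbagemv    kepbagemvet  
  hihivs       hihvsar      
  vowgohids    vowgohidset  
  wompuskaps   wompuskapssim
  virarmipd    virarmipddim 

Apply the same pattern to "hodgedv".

hihivs and wompuskaps both end in -s yet inflect differently (hihvsar, wompuskapssim), so the final letter is not what conditions the rule; the second-to-last letter is.
"hodgedv" has second-to-last letter 'd'. The one such stem in the data (vowgohids → vowgohidset) adds -et, so the same rule applies.
The other patterns: stems whose second-to-last letter is 'v' delete the last vowel and add -ar; stems whose second-to-last letter is 'p' double the final consonant and add -im.
So hodgedv → hodgedvet.

hodgedvet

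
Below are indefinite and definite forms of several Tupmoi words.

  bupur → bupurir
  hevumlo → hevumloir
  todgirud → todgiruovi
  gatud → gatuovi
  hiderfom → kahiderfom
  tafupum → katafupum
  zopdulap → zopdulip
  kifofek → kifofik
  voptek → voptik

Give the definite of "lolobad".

"lolobad" ends in -d. The stems ending in -d (todgirud → todgiruovi, gatud → gatuovi) drop the final letter and add -ovi.
So lolobad → lolobaovi.

lolobaovi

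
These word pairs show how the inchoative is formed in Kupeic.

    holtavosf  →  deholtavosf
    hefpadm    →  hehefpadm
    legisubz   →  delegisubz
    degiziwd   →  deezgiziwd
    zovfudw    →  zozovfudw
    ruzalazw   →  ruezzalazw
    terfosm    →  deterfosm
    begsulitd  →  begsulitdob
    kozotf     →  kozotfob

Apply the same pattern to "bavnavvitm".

bavnavvitmob

degiziwd and begsulitd both end in -d yet inflect differently (deezgiziwd, begsulitdob), so the final letter is not what conditions the rule; the second-to-last letter is.
"bavnavvitm" has second-to-last letter 't'. The stems whose second-to-last letter is 't' (kozotf → kozotfob, begsulitd → begsulitdob) add -ob.
So bavnavvitm → bavnavvitmob.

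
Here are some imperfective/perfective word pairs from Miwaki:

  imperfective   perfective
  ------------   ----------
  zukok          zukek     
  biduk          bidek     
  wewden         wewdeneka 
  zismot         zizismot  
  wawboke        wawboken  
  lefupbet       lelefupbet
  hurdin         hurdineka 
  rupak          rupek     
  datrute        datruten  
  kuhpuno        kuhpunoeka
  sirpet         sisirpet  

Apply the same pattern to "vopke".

vopken

"vopke" ends in -e. The stems ending in -e (wawboke → wawboken, datrute → datruten) drop the final letter and add -en.
So vopke → vopken.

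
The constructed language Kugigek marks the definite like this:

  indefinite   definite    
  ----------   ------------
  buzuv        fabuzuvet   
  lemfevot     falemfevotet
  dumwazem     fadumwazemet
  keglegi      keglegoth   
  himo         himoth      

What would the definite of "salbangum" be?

lemfevot and himo both have last vowel 'o' yet inflect differently (falemfevotet, himoth), so the last vowel is not what conditions the rule; whether the stem ends in a vowel or a consonant is.
"salbangum" ends in a consonant. The stems ending in a consonant (buzuv → fabuzuvet, lemfevot → falemfevotet, dumwazem → fadumwazemet) add fa- … -et around the stem.
So salbangum → fasalbangumet.

fasalbangumet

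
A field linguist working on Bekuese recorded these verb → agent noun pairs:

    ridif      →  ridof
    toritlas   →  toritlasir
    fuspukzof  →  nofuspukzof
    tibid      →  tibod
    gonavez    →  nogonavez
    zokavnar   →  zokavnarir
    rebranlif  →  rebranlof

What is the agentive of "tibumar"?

tibumarir

rebranlif and fuspukzof both end in -f yet inflect differently (rebranlof, nofuspukzof), so the final letter is not what conditions the rule; the last vowel is.
"tibumar" has last vowel 'a'. The stems whose last vowel is 'a' (toritlas → toritlasir, zokavnar → zokavnarir) add -ir.
So tibumar → tibumarir.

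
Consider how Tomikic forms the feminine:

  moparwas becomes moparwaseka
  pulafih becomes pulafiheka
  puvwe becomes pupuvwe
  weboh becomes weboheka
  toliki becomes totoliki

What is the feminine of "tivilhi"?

titivilhi

"tivilhi" ends in a vowel. The stems ending in a vowel (toliki → totoliki, puvwe → pupuvwe) repeat the first consonant+vowel as a prefix.
So tivilhi → titivilhi.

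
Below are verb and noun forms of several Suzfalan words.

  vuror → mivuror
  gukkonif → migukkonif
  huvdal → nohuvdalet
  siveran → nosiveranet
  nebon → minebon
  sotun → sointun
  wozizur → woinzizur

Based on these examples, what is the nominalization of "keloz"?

mikeloz

sotun and siveran both end in -n yet inflect differently (sointun, nosiveranet), so the final letter is not what conditions the rule; the last vowel is.
"keloz" has last vowel 'o'. The stems whose last vowel is 'o' (vuror → mivuror, nebon → minebon) add the prefix mi-.
So keloz → mikeloz.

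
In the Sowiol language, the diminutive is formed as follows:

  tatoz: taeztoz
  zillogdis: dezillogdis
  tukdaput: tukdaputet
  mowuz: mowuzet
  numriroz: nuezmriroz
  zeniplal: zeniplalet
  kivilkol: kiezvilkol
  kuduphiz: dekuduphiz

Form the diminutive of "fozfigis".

defozfigis

"fozfigis" has last vowel 'i'. The stems whose last vowel is 'i' (zillogdis → dezillogdis, kuduphiz → dekuduphiz) add the prefix de-.
The other patterns: stems whose last vowel is 'o' insert -ez- after the first vowel; stems whose last vowel is 'a' or 'u' add -et.
So fozfigis → defozfigis.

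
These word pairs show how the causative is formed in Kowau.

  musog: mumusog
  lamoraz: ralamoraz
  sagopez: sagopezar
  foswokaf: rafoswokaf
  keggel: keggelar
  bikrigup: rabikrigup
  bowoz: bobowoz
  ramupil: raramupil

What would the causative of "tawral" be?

sagopez and bowoz both end in -z yet inflect differently (sagopezar, bobowoz), so the final letter is not what conditions the rule; the last vowel is.
"tawral" has last vowel 'a'. The stems whose last vowel is 'a' (lamoraz → ralamoraz, foswokaf → rafoswokaf) add the prefix ra-.
So tawral → ratawral.

ratawral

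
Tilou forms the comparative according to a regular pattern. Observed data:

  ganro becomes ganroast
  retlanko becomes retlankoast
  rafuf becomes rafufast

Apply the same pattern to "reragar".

Every pair shown (ganro → ganroast, retlanko → retlankoast, rafuf → rafufast) follows the same rule: add -ast.
So reragar → reragarast.

reragarast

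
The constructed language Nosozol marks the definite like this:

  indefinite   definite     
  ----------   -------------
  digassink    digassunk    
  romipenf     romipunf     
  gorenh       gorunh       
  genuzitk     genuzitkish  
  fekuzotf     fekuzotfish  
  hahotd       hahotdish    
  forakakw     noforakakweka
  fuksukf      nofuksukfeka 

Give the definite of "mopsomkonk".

mopsomkunk

digassink and genuzitk both end in -k yet inflect differently (digassunk, genuzitkish), so the final letter is not what conditions the rule; the second-to-last letter is.
"mopsomkonk" has second-to-last letter 'n'. The stems whose second-to-last letter is 'n' (digassink → digassunk, romipenf → romipunf, gorenh → gorunh) change the last vowel to 'u'.
The other patterns: stems whose second-to-last letter is 't' add -ish; stems whose second-to-last letter is 'k' add no- … -eka around the stem.
So mopsomkonk → mopsomkunk.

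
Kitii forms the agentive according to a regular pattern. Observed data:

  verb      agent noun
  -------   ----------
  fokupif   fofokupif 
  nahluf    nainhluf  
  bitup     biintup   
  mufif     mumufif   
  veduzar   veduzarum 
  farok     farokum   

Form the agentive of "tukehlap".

tukehlapum

nahluf and fokupif both end in -f yet inflect differently (nainhluf, fofokupif), so the final letter is not what conditions the rule; the last vowel is.
"tukehlap" has last vowel 'a'. The one such stem in the data (veduzar → veduzarum) adds -um, so the same rule applies.
So tukehlap → tukehlapum.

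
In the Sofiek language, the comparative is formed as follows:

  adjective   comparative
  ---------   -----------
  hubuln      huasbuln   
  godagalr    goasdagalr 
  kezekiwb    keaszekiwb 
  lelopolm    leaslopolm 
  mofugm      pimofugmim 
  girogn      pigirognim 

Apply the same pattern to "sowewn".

soaswewn

lelopolm and mofugm both end in -m yet inflect differently (leaslopolm, pimofugmim), so the final letter is not what conditions the rule; the second-to-last letter is.
"sowewn" has second-to-last letter 'w'. The one such stem in the data (kezekiwb → keaszekiwb) inserts -as- after the first vowel (as do hubuln, godagalr), so the same rule applies.
So sowewn → soaswewn.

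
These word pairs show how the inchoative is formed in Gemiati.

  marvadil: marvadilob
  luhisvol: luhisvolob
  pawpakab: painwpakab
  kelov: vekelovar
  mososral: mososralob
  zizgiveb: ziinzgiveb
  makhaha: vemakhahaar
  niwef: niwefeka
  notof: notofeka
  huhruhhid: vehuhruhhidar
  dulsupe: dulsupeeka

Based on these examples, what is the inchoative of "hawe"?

notof and luhisvol both have last vowel 'o' yet inflect differently (notofeka, luhisvolob), so the last vowel is not what conditions the rule; the final letter is.
"hawe" ends in -e. The one such stem in the data (dulsupe → dulsupeeka) adds -eka, so the same rule applies.
The other patterns: stems ending in -l add -ob; stems ending in -b insert -in- after the first vowel; stems ending in -a, -d or -v add ve- … -ar around the stem.
So hawe → haweeka.

haweeka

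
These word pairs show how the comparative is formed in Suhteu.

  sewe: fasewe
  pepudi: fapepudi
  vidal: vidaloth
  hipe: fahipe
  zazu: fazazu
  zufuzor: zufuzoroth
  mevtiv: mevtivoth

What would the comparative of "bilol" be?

pepudi and mevtiv both have last vowel 'i' yet inflect differently (fapepudi, mevtivoth), so the last vowel is not what conditions the rule; whether the stem ends in a vowel or a consonant is.
"bilol" ends in a consonant. The stems ending in a consonant (vidal → vidaloth, mevtiv → mevtivoth, zufuzor → zufuzoroth) add -oth.
The other pattern: stems ending in a vowel add the prefix fa-.
So bilol → biloloth.

biloloth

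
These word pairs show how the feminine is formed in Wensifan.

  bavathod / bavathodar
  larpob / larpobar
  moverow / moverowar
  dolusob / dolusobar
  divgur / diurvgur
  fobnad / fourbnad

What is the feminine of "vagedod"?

vagedodar

"vagedod" has last vowel 'o'. The stems whose last vowel is 'o' (bavathod → bavathodar, larpob → larpobar, moverow → moverowar) add -ar.
The other pattern: stems whose last vowel is 'a' or 'u' insert -ur- after the first vowel.
So vagedod → vagedodar.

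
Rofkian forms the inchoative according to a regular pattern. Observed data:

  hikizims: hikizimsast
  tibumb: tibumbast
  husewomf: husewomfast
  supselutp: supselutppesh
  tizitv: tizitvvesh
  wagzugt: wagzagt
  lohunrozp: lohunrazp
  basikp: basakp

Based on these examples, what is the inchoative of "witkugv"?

witkagv

supselutp and lohunrozp both end in -p yet inflect differently (supselutppesh, lohunrazp), so the final letter is not what conditions the rule; the second-to-last letter is.
"witkugv" has second-to-last letter 'g'. The one such stem in the data (wagzugt → wagzagt) changes the last vowel to 'a' (as do lohunrozp, basikp), so the same rule applies.
The other patterns: stems whose second-to-last letter is 'm' add -ast; stems whose second-to-last letter is 't' double the final consonant and add -esh.
So witkugv → witkagv.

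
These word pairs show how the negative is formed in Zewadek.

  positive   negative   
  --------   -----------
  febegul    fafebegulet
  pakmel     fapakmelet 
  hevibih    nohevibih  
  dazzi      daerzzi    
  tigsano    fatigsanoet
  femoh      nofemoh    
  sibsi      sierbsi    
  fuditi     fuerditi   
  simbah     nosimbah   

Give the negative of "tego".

fategoet

"tego" ends in -o. The one such stem in the data (tigsano → fatigsanoet) adds fa- … -et around the stem, so the same rule applies.
So tego → fategoet.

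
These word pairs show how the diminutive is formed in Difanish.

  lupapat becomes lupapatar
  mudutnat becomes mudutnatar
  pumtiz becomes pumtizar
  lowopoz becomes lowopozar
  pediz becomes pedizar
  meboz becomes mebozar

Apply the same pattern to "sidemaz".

Every pair shown (lupapat → lupapatar, mudutnat → mudutnatar, pumtiz → pumtizar, …) follows the same rule: add -ar.
So sidemaz → sidemazar.

sidemazar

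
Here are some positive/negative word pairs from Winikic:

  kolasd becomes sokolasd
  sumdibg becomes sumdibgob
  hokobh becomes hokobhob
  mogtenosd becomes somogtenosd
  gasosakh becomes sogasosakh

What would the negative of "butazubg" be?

hokobh and gasosakh both end in -h yet inflect differently (hokobhob, sogasosakh), so the final letter is not what conditions the rule; the second-to-last letter is.
"butazubg" has second-to-last letter 'b'. The stems whose second-to-last letter is 'b' (sumdibg → sumdibgob, hokobh → hokobhob) add -ob.
So butazubg → butazubgob.

butazubgob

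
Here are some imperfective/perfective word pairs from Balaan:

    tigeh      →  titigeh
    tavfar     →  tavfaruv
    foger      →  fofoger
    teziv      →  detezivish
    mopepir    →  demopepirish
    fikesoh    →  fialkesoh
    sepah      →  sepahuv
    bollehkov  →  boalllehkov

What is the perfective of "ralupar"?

raluparuv

mopepir and tavfar both end in -r yet inflect differently (demopepirish, tavfaruv), so the final letter is not what conditions the rule; the last vowel is.
"ralupar" has last vowel 'a'. The stems whose last vowel is 'a' (sepah → sepahuv, tavfar → tavfaruv) add -uv.
The other patterns: stems whose last vowel is 'i' add de- … -ish around the stem; stems whose last vowel is 'o' insert -al- after the first vowel; stems whose last vowel is 'e' repeat the first consonant+vowel as a prefix.
So ralupar → raluparuv.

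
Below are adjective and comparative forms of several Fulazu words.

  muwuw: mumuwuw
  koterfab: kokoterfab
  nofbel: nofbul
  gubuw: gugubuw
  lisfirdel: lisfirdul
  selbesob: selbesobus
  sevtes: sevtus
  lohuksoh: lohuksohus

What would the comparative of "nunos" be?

nunosus

selbesob and koterfab both end in -b yet inflect differently (selbesobus, kokoterfab), so the final letter is not what conditions the rule; the last vowel is.
"nunos" has last vowel 'o'. The stems whose last vowel is 'o' (selbesob → selbesobus, lohuksoh → lohuksohus) add -us.
So nunos → nunosus.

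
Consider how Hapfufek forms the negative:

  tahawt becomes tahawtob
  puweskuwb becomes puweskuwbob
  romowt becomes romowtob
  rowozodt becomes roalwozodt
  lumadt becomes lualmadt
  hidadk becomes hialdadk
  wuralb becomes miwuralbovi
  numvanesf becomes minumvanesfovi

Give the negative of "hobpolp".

mihobpolpovi

"hobpolp" has second-to-last letter 'l'. The one such stem in the data (wuralb → miwuralbovi) adds mi- … -ovi around the stem, so the same rule applies.
So hobpolp → mihobpolpovi.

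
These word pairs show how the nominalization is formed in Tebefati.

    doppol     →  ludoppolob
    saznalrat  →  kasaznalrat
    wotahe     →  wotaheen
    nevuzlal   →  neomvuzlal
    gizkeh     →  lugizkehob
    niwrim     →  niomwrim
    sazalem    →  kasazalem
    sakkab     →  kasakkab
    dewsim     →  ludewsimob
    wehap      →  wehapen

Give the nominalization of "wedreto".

wedretoen

dewsim and sazalem both end in -m yet inflect differently (ludewsimob, kasazalem), so the final letter is not what conditions the rule; the first letter is.
"wedreto" begins with w-. The stems beginning with w- (wehap → wehapen, wotahe → wotaheen) add -en.
The other patterns: stems beginning with d- or g- add lu- … -ob around the stem; stems beginning with s- add the prefix ka-; stems beginning with n- insert -om- after the first vowel.
So wedreto → wedretoen.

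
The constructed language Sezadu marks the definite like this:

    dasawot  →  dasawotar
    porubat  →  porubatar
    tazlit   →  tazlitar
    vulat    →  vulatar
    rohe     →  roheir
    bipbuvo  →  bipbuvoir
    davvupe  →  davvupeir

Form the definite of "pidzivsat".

dasawot and bipbuvo both have last vowel 'o' yet inflect differently (dasawotar, bipbuvoir), so the last vowel is not what conditions the rule; whether the stem ends in a vowel or a consonant is.
"pidzivsat" ends in a consonant. The stems ending in a consonant (dasawot → dasawotar, porubat → porubatar, tazlit → tazlitar) add -ar.
So pidzivsat → pidzivsatar.

pidzivsatar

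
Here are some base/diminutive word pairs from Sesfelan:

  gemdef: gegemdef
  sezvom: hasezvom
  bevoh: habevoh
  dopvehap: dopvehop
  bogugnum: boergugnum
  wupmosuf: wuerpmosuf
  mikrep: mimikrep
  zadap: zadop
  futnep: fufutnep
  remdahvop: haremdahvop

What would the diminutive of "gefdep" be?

gegefdep

"gefdep" has last vowel 'e'. The stems whose last vowel is 'e' (mikrep → mimikrep, gemdef → gegemdef, futnep → fufutnep) repeat the first consonant+vowel as a prefix.
The other patterns: stems whose last vowel is 'u' insert -er- after the first vowel; stems whose last vowel is 'o' add the prefix ha-; stems whose last vowel is 'a' change the last vowel to 'o'.
So gefdep → gegefdep.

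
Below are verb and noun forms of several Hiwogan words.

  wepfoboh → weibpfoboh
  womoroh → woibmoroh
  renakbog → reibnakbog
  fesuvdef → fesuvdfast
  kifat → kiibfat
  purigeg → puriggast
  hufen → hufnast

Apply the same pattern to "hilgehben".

hilgehbnast

purigeg and renakbog both end in -g yet inflect differently (puriggast, reibnakbog), so the final letter is not what conditions the rule; the last vowel is.
"hilgehben" has last vowel 'e'. The stems whose last vowel is 'e' (hufen → hufnast, fesuvdef → fesuvdfast, purigeg → puriggast) delete the last vowel and add -ast.
The other pattern: stems whose last vowel is 'a' or 'o' insert -ib- after the first vowel.
So hilgehben → hilgehbnast.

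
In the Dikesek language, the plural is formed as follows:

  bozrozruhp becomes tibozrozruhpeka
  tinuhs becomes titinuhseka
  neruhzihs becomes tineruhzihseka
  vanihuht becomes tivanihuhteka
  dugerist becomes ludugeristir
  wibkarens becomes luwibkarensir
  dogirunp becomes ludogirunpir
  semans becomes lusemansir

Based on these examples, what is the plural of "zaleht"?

vanihuht and dugerist both end in -t yet inflect differently (tivanihuhteka, ludugeristir), so the final letter is not what conditions the rule; the second-to-last letter is.
"zaleht" has second-to-last letter 'h'. The stems whose second-to-last letter is 'h' (bozrozruhp → tibozrozruhpeka, tinuhs → titinuhseka, neruhzihs → tineruhzihseka) add ti- … -eka around the stem.
The other pattern: stems whose second-to-last letter is 'n' or 's' add lu- … -ir around the stem.
So zaleht → tizalehteka.

tizalehteka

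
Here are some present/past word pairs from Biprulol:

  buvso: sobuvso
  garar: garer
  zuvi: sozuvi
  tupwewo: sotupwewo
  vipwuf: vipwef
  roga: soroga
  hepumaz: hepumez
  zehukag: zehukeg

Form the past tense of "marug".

"marug" ends in a consonant. The stems ending in a consonant (zehukag → zehukeg, garar → garer, hepumaz → hepumez) change the last vowel to 'e'.
So marug → mareg.

mareg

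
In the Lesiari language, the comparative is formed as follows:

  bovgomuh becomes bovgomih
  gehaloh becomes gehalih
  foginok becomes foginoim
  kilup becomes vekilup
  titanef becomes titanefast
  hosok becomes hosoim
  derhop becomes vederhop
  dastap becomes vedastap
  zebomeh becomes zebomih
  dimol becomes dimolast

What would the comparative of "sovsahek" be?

"sovsahek" ends in -k. The stems ending in -k (foginok → foginoim, hosok → hosoim) drop the final letter and add -im.
The other patterns: stems ending in -h change the last vowel to 'i'; stems ending in -p add the prefix ve-; stems ending in -f or -l add -ast.
So sovsahek → sovsaheim.

sovsaheim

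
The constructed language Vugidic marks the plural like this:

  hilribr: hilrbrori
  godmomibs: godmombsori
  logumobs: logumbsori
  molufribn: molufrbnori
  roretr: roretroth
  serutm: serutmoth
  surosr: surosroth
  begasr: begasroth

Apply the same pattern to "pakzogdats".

pakzogdatsoth

"pakzogdats" has second-to-last letter 't'. The stems whose second-to-last letter is 't' (roretr → roretroth, serutm → serutmoth) add -oth.
The other pattern: stems whose second-to-last letter is 'b' delete the last vowel and add -ori.
So pakzogdats → pakzogdatsoth.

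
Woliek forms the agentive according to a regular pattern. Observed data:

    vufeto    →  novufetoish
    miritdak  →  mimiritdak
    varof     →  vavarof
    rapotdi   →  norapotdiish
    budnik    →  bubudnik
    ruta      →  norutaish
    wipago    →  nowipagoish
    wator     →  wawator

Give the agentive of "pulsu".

"pulsu" ends in a vowel. The stems ending in a vowel (wipago → nowipagoish, rapotdi → norapotdiish, vufeto → novufetoish) add no- … -ish around the stem.
The other pattern: stems ending in a consonant repeat the first consonant+vowel as a prefix.
So pulsu → nopulsuish.

nopulsuish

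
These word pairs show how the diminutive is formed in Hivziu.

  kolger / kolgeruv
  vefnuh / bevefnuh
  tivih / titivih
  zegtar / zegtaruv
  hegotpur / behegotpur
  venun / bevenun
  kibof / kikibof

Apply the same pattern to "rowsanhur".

berowsanhur

kolger and hegotpur both end in -r yet inflect differently (kolgeruv, behegotpur), so the final letter is not what conditions the rule; the last vowel is.
"rowsanhur" has last vowel 'u'. The stems whose last vowel is 'u' (hegotpur → behegotpur, vefnuh → bevefnuh, venun → bevenun) add the prefix be-.
So rowsanhur → berowsanhur.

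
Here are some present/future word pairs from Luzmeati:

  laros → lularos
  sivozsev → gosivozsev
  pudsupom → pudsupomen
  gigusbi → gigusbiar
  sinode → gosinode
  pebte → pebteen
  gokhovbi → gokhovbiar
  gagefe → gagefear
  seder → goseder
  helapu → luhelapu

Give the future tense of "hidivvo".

sinode and pebte both end in -e yet inflect differently (gosinode, pebteen), so the final letter is not what conditions the rule; the first letter is.
"hidivvo" begins with h-. The one such stem in the data (helapu → luhelapu) adds the prefix lu-, so the same rule applies.
The other patterns: stems beginning with s- add the prefix go-; stems beginning with p- add -en; stems beginning with g- add -ar.
So hidivvo → luhidivvo.

luhidivvo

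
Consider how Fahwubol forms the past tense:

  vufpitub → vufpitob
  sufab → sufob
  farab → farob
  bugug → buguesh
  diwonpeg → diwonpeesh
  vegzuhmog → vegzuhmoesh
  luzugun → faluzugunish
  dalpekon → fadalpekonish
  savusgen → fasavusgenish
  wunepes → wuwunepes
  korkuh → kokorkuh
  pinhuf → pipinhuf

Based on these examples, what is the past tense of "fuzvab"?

"fuzvab" ends in -b. The stems ending in -b (vufpitub → vufpitob, sufab → sufob, farab → farob) change the last vowel to 'o'.
So fuzvab → fuzvob.

fuzvob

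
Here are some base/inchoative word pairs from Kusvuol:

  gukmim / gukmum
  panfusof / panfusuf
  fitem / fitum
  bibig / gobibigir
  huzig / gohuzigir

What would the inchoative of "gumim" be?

huzig and gukmim both have last vowel 'i' yet inflect differently (gohuzigir, gukmum), so the last vowel is not what conditions the rule; the final letter is.
"gumim" ends in -m. The stems ending in -m (fitem → fitum, gukmim → gukmum) change the last vowel to 'u'.
The other pattern: stems ending in -g add go- … -ir around the stem.
So gumim → gumum.

gumum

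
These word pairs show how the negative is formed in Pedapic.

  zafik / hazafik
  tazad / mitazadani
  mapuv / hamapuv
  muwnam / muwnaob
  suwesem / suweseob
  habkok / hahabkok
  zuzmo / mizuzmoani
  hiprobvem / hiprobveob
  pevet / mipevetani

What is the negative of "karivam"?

karivaob

"karivam" ends in -m. The stems ending in -m (muwnam → muwnaob, suwesem → suweseob, hiprobvem → hiprobveob) drop the final letter and add -ob.
The other patterns: stems ending in -k or -v add the prefix ha-; stems ending in -d, -o or -t add mi- … -ani around the stem.
So karivam → karivaob.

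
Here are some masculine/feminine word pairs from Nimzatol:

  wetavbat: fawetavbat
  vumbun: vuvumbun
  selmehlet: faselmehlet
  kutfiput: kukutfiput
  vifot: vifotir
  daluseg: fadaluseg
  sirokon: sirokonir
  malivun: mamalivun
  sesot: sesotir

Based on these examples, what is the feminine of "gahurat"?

kutfiput and vifot both end in -t yet inflect differently (kukutfiput, vifotir), so the final letter is not what conditions the rule; the last vowel is.
"gahurat" has last vowel 'a'. The one such stem in the data (wetavbat → fawetavbat) adds the prefix fa-, so the same rule applies.
The other patterns: stems whose last vowel is 'u' repeat the first consonant+vowel as a prefix; stems whose last vowel is 'o' add -ir.
So gahurat → fagahurat.

fagahurat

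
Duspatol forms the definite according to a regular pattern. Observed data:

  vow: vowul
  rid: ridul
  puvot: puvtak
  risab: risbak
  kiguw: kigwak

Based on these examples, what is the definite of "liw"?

liwul

vow and kiguw both end in -w yet inflect differently (vowul, kigwak), so the final letter is not what conditions the rule; the number of vowels is.
"liw" has 1 vowel. The stems with 1 vowel (vow → vowul, rid → ridul) add -ul.
So liw → liwul.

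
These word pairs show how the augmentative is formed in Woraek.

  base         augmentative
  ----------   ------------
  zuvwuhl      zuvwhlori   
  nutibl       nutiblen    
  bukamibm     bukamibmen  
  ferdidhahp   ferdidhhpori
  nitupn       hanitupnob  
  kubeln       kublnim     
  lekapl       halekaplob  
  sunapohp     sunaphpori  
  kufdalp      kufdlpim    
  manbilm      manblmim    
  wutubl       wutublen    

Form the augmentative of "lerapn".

halerapnob

zuvwuhl and wutubl both end in -l yet inflect differently (zuvwhlori, wutublen), so the final letter is not what conditions the rule; the second-to-last letter is.
"lerapn" has second-to-last letter 'p'. The stems whose second-to-last letter is 'p' (lekapl → halekaplob, nitupn → hanitupnob) add ha- … -ob around the stem.
So lerapn → halerapnob.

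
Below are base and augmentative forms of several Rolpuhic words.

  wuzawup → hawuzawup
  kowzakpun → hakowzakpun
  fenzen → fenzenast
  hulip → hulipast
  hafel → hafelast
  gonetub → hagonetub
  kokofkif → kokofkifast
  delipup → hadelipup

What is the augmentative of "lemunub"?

halemunub

kowzakpun and fenzen both end in -n yet inflect differently (hakowzakpun, fenzenast), so the final letter is not what conditions the rule; the last vowel is.
"lemunub" has last vowel 'u'. The stems whose last vowel is 'u' (wuzawup → hawuzawup, kowzakpun → hakowzakpun, delipup → hadelipup) add the prefix ha-.
So lemunub → halemunub.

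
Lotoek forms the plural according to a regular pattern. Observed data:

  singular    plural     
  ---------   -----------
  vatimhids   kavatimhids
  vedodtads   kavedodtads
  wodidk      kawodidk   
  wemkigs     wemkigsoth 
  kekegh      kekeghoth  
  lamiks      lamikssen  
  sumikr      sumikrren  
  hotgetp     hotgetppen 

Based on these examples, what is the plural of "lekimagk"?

lekimagkoth

vatimhids and wemkigs both end in -s yet inflect differently (kavatimhids, wemkigsoth), so the final letter is not what conditions the rule; the second-to-last letter is.
"lekimagk" has second-to-last letter 'g'. The stems whose second-to-last letter is 'g' (wemkigs → wemkigsoth, kekegh → kekeghoth) add -oth.
The other patterns: stems whose second-to-last letter is 'd' add the prefix ka-; stems whose second-to-last letter is 'k' or 't' double the final consonant and add -en.
So lekimagk → lekimagkoth.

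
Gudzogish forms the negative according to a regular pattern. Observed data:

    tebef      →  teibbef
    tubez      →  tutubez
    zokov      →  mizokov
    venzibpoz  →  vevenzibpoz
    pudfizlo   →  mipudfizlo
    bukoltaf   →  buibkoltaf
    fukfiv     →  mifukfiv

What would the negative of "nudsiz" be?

tubez and tebef both have last vowel 'e' yet inflect differently (tutubez, teibbef), so the last vowel is not what conditions the rule; the final letter is.
"nudsiz" ends in -z. The stems ending in -z (tubez → tutubez, venzibpoz → vevenzibpoz) repeat the first consonant+vowel as a prefix.
The other patterns: stems ending in -f insert -ib- after the first vowel; stems ending in -o or -v add the prefix mi-.
So nudsiz → nunudsiz.

nunudsiz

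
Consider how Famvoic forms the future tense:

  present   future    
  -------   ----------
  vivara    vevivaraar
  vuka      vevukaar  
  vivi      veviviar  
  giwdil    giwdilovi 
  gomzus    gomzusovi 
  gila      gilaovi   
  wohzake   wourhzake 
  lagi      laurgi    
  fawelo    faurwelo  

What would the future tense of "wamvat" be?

vivara and gila both end in -a yet inflect differently (vevivaraar, gilaovi), so the final letter is not what conditions the rule; the first letter is.
"wamvat" begins with w-. The one such stem in the data (wohzake → wourhzake) inserts -ur- after the first vowel (as do lagi, fawelo), so the same rule applies.
The other patterns: stems beginning with v- add ve- … -ar around the stem; stems beginning with g- add -ovi.
So wamvat → waurmvat.

waurmvat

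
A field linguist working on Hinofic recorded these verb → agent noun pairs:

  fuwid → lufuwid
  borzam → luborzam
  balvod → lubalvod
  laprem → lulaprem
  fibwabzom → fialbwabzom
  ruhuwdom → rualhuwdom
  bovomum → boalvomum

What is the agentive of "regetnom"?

borzam and fibwabzom both end in -m yet inflect differently (luborzam, fialbwabzom), so the final letter is not what conditions the rule; the number of vowels is.
"regetnom" has 3 vowels. The stems with 3 vowels (fibwabzom → fialbwabzom, ruhuwdom → rualhuwdom, bovomum → boalvomum) insert -al- after the first vowel.
The other pattern: stems with 2 vowels add the prefix lu-.
So regetnom → realgetnom.

realgetnom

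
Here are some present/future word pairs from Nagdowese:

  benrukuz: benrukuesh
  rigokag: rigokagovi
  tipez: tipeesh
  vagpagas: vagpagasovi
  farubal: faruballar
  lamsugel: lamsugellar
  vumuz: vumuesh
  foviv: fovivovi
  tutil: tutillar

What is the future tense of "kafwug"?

lamsugel and tipez both have last vowel 'e' yet inflect differently (lamsugellar, tipeesh), so the last vowel is not what conditions the rule; the final letter is.
"kafwug" ends in -g. The one such stem in the data (rigokag → rigokagovi) adds -ovi, so the same rule applies.
The other patterns: stems ending in -l double the final consonant and add -ar; stems ending in -z drop the final letter and add -esh.
So kafwug → kafwugovi.

kafwugovi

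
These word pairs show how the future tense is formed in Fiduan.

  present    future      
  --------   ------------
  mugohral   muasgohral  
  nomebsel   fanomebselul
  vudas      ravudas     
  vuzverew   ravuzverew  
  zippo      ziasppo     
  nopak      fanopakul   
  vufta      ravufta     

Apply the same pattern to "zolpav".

nomebsel and mugohral both end in -l yet inflect differently (fanomebselul, muasgohral), so the final letter is not what conditions the rule; the first letter is.
"zolpav" begins with z-. The one such stem in the data (zippo → ziasppo) inserts -as- after the first vowel (as does mugohral), so the same rule applies.
The other patterns: stems beginning with v- add the prefix ra-; stems beginning with n- add fa- … -ul around the stem.
So zolpav → zoaslpav.

zoaslpav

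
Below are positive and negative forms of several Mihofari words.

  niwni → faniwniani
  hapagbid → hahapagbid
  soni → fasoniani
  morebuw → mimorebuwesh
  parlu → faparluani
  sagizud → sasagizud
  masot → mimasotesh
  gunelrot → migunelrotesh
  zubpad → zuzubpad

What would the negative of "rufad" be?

rurufad

"rufad" ends in -d. The stems ending in -d (zubpad → zuzubpad, sagizud → sasagizud, hapagbid → hahapagbid) repeat the first consonant+vowel as a prefix.
So rufad → rurufad.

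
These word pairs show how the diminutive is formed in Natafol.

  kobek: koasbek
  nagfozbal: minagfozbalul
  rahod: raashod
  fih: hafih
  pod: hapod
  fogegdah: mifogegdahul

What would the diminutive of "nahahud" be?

minahahudul

pod and rahod both end in -d yet inflect differently (hapod, raashod), so the final letter is not what conditions the rule; the number of vowels is.
"nahahud" has 3 vowels. The stems with 3 vowels (nagfozbal → minagfozbalul, fogegdah → mifogegdahul) add mi- … -ul around the stem.
The other patterns: stems with 1 vowel add the prefix ha-; stems with 2 vowels insert -as- after the first vowel.
So nahahud → minahahudul.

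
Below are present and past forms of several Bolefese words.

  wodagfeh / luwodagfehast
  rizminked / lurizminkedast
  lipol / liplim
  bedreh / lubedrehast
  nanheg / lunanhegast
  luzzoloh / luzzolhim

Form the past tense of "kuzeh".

"kuzeh" has last vowel 'e'. The stems whose last vowel is 'e' (bedreh → lubedrehast, nanheg → lunanhegast, wodagfeh → luwodagfehast) add lu- … -ast around the stem.
So kuzeh → lukuzehast.

lukuzehast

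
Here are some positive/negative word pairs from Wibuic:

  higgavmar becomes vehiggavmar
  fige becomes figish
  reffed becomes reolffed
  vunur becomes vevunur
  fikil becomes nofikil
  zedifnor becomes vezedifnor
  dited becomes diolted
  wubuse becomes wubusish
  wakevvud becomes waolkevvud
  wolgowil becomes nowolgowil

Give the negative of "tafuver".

vetafuver

fige and reffed both have last vowel 'e' yet inflect differently (figish, reolffed), so the last vowel is not what conditions the rule; the final letter is.
"tafuver" ends in -r. The stems ending in -r (zedifnor → vezedifnor, higgavmar → vehiggavmar, vunur → vevunur) add the prefix ve-.
So tafuver → vetafuver.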